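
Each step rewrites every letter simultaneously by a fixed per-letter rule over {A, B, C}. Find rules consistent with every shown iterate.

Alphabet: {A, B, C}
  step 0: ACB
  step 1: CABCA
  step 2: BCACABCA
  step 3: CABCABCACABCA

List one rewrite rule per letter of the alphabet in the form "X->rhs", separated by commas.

A->CA, B->CA, C->B

  step 2 ⇒ step 3: BCACABCA ⇒ CA·B·CA·B·CA·CA·B·CA
    A ↦ CA
    B ↦ CA
    C ↦ B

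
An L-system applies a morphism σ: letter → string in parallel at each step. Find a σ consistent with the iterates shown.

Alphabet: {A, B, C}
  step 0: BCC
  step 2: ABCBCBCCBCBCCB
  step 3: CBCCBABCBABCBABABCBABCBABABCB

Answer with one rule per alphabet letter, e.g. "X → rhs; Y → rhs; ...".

  step 2 ⇒ step 3: ABCBCBCCBCBCCB ⇒ CBC·CB·AB·CB·AB·CB·AB·AB·CB·AB·CB·AB·AB·CB
    A ↦ CBC
    B ↦ CB
    C ↦ AB

A->CBC, B->CB, C->AB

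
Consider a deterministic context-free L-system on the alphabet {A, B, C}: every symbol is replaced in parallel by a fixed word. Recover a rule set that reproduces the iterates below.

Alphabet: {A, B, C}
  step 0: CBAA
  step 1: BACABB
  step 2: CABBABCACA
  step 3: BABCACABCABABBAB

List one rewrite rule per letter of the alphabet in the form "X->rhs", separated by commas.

A->B, B->CA, C->BA

  step 2 ⇒ step 3: CABBABCACA ⇒ BA·B·CA·CA·B·CA·BA·B·BA·B
    A ↦ B
    B ↦ CA
    C ↦ BA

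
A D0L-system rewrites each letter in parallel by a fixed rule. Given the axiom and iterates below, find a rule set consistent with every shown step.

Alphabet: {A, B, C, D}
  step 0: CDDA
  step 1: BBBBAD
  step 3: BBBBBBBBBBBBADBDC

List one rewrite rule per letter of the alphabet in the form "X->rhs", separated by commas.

  step 0 ⇒ step 1: CDDA ⇒ BB·B·B·AD
    A ↦ AD
    C ↦ BB
    D ↦ B
    B ↦ DC  (constrained at step 1)

A->AD, B->DC, C->BB, D->B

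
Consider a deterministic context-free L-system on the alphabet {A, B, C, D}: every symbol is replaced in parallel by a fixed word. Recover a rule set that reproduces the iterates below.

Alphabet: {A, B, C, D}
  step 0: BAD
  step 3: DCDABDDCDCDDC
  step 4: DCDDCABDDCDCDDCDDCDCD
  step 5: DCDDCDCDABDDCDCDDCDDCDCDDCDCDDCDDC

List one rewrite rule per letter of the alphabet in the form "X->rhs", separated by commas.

A->AB, B->D, C->D, D->DC

  step 4 ⇒ step 5: DCDDCABDDCDCDDCDDCDCD ⇒ DC·D·DC·DC·D·AB·D·DC·DC·D·DC·D·DC·DC·D·DC·DC·D·DC·D·DC
    A ↦ AB
    B ↦ D
    C ↦ D
    D ↦ DC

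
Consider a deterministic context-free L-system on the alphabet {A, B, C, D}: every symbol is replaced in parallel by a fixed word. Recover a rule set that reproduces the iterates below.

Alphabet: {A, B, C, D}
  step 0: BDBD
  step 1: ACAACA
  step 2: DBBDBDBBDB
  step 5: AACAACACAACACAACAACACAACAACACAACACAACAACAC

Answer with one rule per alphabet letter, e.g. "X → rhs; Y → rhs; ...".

A->DB, B->AC, C->B, D->A

  step 1 ⇒ step 2: ACAACA ⇒ DB·B·DB·DB·B·DB
    A ↦ DB
    C ↦ B
  step 0 ⇒ step 1: BDBD ⇒ AC·A·AC·A
    B ↦ AC
  step 0 ⇒ step 1: BDBD ⇒ AC·A·AC·A
    D ↦ A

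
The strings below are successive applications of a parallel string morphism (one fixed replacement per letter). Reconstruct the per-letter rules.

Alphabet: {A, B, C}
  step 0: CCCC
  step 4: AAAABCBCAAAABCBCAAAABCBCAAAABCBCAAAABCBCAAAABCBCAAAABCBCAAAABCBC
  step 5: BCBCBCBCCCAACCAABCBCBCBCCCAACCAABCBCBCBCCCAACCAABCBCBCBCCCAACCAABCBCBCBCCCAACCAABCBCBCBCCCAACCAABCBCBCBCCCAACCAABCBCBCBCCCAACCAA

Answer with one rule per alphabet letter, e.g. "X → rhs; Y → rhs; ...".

A->BC, B->CC, C->AA

  step 4 ⇒ step 5: AAAABCBCAAAABCBCAAAABCBCAAAABCBCAAAABCBCAAAABCBCAAAABCBCAAAABCBC ⇒ BC·BC·BC·BC·CC·AA·CC·AA·BC·BC·BC·BC·CC·AA·CC·AA·BC·BC·BC·BC·CC·AA·CC·AA·BC·BC·BC·BC·CC·AA·CC·AA·BC·BC·BC·BC·CC·AA·CC·AA·BC·BC·BC·BC·CC·AA·CC·AA·BC·BC·BC·BC·CC·AA·CC·AA·BC·BC·BC·BC·CC·AA·CC·AA
    A ↦ BC
    B ↦ CC
    C ↦ AA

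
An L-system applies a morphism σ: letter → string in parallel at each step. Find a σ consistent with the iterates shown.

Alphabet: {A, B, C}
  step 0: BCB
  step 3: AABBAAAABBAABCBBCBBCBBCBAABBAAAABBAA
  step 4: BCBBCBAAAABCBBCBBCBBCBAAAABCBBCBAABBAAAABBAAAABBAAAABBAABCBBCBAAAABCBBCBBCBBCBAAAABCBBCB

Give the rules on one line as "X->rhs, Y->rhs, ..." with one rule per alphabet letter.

  step 3 ⇒ step 4: AABBAAAABBAABCBBCBBCBBCBAABBAAAABBAA ⇒ BCB·BCB·AA·AA·BCB·BCB·BCB·BCB·AA·AA·BCB·BCB·AA·BB·AA·AA·BB·AA·AA·BB·AA·AA·BB·AA·BCB·BCB·AA·AA·BCB·BCB·BCB·BCB·AA·AA·BCB·BCB
    A ↦ BCB
    B ↦ AA
    C ↦ BB

A->BCB, B->AA, C->BB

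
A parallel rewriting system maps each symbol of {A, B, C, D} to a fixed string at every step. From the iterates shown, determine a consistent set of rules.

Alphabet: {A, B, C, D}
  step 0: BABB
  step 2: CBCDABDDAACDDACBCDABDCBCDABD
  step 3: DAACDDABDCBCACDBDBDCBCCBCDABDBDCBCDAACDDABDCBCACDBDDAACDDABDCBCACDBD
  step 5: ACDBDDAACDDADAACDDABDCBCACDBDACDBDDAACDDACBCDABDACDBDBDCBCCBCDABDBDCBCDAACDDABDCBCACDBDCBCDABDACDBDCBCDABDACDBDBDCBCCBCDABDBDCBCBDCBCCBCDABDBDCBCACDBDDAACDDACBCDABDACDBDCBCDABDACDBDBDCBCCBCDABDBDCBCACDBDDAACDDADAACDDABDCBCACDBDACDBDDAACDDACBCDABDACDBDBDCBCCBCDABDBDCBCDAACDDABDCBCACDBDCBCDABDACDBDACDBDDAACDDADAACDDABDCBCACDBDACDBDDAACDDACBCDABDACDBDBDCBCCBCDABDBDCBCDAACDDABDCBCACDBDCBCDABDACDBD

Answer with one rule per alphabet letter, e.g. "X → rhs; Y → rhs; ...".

  step 2 ⇒ step 3: CBCDABDDAACDDACBCDABDCBCDABD ⇒ DA·ACD·DA·BD·CBC·ACD·BD·BD·CBC·CBC·DA·BD·BD·CBC·DA·ACD·DA·BD·CBC·ACD·BD·DA·ACD·DA·BD·CBC·ACD·BD
    A ↦ CBC
    B ↦ ACD
    C ↦ DA
    D ↦ BD

A->CBC, B->ACD, C->DA, D->BD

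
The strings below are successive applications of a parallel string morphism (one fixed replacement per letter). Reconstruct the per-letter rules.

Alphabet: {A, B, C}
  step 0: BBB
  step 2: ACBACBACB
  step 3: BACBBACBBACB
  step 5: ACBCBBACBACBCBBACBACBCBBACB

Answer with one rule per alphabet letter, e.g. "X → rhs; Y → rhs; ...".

A->B, B->CB, C->A

  step 2 ⇒ step 3: ACBACBACB ⇒ B·A·CB·B·A·CB·B·A·CB
    A ↦ B
    B ↦ CB
    C ↦ A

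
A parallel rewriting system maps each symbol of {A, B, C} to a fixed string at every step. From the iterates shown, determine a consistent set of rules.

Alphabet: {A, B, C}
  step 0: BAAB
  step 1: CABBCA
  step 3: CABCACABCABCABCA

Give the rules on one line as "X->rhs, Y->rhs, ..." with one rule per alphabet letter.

  step 0 ⇒ step 1: BAAB ⇒ CA·B·B·CA
    A ↦ B
    B ↦ CA
    C ↦ CA  (constrained at step 1)

A->B, B->CA, C->CA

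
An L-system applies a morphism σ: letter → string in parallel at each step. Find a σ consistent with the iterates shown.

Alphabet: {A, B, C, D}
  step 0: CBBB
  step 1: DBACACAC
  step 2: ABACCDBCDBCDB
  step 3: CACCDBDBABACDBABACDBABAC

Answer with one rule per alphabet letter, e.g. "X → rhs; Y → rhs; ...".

  step 2 ⇒ step 3: ABACCDBCDBCDB ⇒ C·AC·C·DB·DB·AB·AC·DB·AB·AC·DB·AB·AC
    A ↦ C
    B ↦ AC
    C ↦ DB
    D ↦ AB

A->C, B->AC, C->DB, D->AB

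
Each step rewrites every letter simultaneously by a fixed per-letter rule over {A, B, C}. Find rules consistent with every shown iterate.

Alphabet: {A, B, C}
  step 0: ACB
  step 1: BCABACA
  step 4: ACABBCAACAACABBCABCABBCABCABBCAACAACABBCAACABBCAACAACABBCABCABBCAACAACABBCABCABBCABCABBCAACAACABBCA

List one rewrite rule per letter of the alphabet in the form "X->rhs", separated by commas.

  step 0 ⇒ step 1: ACB ⇒ BCA·B·ACA
    A ↦ BCA
    B ↦ ACA
    C ↦ B

A->BCA, B->ACA, C->B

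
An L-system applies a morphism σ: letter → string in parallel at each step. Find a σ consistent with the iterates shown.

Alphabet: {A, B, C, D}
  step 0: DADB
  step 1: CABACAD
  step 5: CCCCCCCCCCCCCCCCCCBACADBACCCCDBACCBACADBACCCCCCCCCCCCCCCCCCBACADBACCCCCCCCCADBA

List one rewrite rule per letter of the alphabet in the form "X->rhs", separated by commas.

  step 0 ⇒ step 1: DADB ⇒ CA·BA·CA·D
    A ↦ BA
    B ↦ D
    D ↦ CA
    C ↦ CC  (constrained at step 1)

A->BA, B->D, C->CC, D->CA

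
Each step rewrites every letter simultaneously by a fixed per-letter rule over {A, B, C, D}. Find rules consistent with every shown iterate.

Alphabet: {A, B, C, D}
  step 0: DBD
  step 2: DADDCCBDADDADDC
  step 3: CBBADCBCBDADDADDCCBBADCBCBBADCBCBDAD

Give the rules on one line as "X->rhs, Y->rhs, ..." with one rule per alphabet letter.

  step 2 ⇒ step 3: DADDCCBDADDADDC ⇒ CB·BAD·CB·CB·DAD·DAD·DC·CB·BAD·CB·CB·BAD·CB·CB·DAD
    A ↦ BAD
    B ↦ DC
    C ↦ DAD
    D ↦ CB

A->BAD, B->DC, C->DAD, D->CB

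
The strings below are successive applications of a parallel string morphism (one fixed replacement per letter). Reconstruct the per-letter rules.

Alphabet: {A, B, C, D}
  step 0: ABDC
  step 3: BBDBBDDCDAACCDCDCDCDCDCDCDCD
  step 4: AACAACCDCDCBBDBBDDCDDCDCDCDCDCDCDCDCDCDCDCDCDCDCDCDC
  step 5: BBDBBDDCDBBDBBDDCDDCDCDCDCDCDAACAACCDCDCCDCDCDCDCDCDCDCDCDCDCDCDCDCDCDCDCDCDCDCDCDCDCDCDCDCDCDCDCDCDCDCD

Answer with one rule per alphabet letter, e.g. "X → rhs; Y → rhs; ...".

  step 4 ⇒ step 5: AACAACCDCDCBBDBBDDCDDCDCDCDCDCDCDCDCDCDCDCDCDCDCDCDC ⇒ BBD·BBD·DCD·BBD·BBD·DCD·DCD·C·DCD·C·DCD·A·A·C·A·A·C·C·DCD·C·C·DCD·C·DCD·C·DCD·C·DCD·C·DCD·C·DCD·C·DCD·C·DCD·C·DCD·C·DCD·C·DCD·C·DCD·C·DCD·C·DCD·C·DCD·C·DCD
    A ↦ BBD
    B ↦ A
    C ↦ DCD
    D ↦ C

A->BBD, B->A, C->DCD, D->C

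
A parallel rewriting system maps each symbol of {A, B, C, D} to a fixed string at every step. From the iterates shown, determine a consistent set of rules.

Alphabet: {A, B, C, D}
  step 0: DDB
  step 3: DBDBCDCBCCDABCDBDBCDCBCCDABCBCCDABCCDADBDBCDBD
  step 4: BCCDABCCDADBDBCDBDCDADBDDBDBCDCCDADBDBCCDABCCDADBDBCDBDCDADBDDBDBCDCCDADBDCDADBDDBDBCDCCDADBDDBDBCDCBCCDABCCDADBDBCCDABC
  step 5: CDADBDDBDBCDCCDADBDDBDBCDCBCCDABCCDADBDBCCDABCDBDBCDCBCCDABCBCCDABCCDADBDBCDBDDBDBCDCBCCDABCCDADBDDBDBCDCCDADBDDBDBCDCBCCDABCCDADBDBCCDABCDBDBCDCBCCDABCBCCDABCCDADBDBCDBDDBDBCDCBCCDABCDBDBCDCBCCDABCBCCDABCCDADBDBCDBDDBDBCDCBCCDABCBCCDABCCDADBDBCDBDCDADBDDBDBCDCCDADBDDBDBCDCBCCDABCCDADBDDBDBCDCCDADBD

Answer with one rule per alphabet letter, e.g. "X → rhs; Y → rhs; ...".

A->DC, B->CDA, C->DBD, D->BC

  step 4 ⇒ step 5: BCCDABCCDADBDBCDBDCDADBDDBDBCDCCDADBDBCCDABCCDADBDBCDBDCDADBDDBDBCDCCDADBDCDADBDDBDBCDCCDADBDDBDBCDCBCCDABCCDADBDBCCDABC ⇒ CDA·DBD·DBD·BC·DC·CDA·DBD·DBD·BC·DC·BC·CDA·BC·CDA·DBD·BC·CDA·BC·DBD·BC·DC·BC·CDA·BC·BC·CDA·BC·CDA·DBD·BC·DBD·DBD·BC·DC·BC·CDA·BC·CDA·DBD·DBD·BC·DC·CDA·DBD·DBD·BC·DC·BC·CDA·BC·CDA·DBD·BC·CDA·BC·DBD·BC·DC·BC·CDA·BC·BC·CDA·BC·CDA·DBD·BC·DBD·DBD·BC·DC·BC·CDA·BC·DBD·BC·DC·BC·CDA·BC·BC·CDA·BC·CDA·DBD·BC·DBD·DBD·BC·DC·BC·CDA·BC·BC·CDA·BC·CDA·DBD·BC·DBD·CDA·DBD·DBD·BC·DC·CDA·DBD·DBD·BC·DC·BC·CDA·BC·CDA·DBD·DBD·BC·DC·CDA·DBD
    A ↦ DC
    B ↦ CDA
    C ↦ DBD
    D ↦ BC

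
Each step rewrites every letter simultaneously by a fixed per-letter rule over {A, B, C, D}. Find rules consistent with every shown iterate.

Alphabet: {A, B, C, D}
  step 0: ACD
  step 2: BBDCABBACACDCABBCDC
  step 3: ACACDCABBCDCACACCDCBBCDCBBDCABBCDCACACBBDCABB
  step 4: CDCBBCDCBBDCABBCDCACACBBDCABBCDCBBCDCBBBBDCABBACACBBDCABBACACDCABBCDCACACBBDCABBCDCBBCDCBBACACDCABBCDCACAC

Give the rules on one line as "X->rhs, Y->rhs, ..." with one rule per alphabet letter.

  step 3 ⇒ step 4: ACACDCABBCDCACACCDCBBCDCBBDCABBCDCACACBBDCABB ⇒ CDC·BB·CDC·BB·DCA·BB·CDC·AC·AC·BB·DCA·BB·CDC·BB·CDC·BB·BB·DCA·BB·AC·AC·BB·DCA·BB·AC·AC·DCA·BB·CDC·AC·AC·BB·DCA·BB·CDC·BB·CDC·BB·AC·AC·DCA·BB·CDC·AC·AC
    A ↦ CDC
    B ↦ AC
    C ↦ BB
    D ↦ DCA

A->CDC, B->AC, C->BB, D->DCA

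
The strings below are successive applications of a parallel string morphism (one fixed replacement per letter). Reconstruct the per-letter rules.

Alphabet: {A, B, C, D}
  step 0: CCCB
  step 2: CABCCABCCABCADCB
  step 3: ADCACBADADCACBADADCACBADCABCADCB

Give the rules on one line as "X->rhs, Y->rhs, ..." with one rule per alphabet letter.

  step 2 ⇒ step 3: CABCCABCCABCADCB ⇒ AD·CA·CB·AD·AD·CA·CB·AD·AD·CA·CB·AD·CA·BC·AD·CB
    A ↦ CA
    B ↦ CB
    C ↦ AD
    D ↦ BC

A->CA, B->CB, C->AD, D->BC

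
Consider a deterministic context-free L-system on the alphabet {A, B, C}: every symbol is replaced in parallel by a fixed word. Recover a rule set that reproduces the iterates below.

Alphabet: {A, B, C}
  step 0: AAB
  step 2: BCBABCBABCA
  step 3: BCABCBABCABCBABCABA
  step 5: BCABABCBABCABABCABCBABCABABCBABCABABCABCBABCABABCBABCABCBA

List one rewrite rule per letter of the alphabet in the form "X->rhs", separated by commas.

A->BA, B->BC, C->A

  step 2 ⇒ step 3: BCBABCBABCA ⇒ BC·A·BC·BA·BC·A·BC·BA·BC·A·BA
    A ↦ BA
    B ↦ BC
    C ↦ A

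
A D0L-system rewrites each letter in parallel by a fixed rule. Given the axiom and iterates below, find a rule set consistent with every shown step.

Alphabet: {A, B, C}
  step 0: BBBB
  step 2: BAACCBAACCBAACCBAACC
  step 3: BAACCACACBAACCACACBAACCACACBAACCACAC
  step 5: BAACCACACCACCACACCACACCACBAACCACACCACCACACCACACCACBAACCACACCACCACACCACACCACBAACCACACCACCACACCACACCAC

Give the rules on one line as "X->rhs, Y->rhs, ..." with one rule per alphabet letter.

  step 2 ⇒ step 3: BAACCBAACCBAACCBAACC ⇒ BAA·C·C·AC·AC·BAA·C·C·AC·AC·BAA·C·C·AC·AC·BAA·C·C·AC·AC
    A ↦ C
    B ↦ BAA
    C ↦ AC

A->C, B->BAA, C->AC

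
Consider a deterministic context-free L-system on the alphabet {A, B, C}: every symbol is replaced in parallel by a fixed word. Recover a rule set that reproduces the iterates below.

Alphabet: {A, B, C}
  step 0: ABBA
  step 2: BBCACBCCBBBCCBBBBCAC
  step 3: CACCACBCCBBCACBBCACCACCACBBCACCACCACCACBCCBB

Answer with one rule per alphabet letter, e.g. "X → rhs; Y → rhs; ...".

  step 2 ⇒ step 3: BBCACBCCBBBCCBBBBCAC ⇒ CAC·CAC·B·CCB·B·CAC·B·B·CAC·CAC·CAC·B·B·CAC·CAC·CAC·CAC·B·CCB·B
    A ↦ CCB
    B ↦ CAC
    C ↦ B

A->CCB, B->CAC, C->B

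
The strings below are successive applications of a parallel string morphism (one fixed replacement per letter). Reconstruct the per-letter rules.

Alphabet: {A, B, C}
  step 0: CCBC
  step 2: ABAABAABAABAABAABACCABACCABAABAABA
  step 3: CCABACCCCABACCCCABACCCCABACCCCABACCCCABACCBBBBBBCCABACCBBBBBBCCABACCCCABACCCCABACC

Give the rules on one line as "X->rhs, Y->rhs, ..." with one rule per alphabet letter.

  step 2 ⇒ step 3: ABAABAABAABAABAABACCABACCABAABAABA ⇒ CC·ABA·CC·CC·ABA·CC·CC·ABA·CC·CC·ABA·CC·CC·ABA·CC·CC·ABA·CC·BBB·BBB·CC·ABA·CC·BBB·BBB·CC·ABA·CC·CC·ABA·CC·CC·ABA·CC
    A ↦ CC
    B ↦ ABA
    C ↦ BBB

A->CC, B->ABA, C->BBB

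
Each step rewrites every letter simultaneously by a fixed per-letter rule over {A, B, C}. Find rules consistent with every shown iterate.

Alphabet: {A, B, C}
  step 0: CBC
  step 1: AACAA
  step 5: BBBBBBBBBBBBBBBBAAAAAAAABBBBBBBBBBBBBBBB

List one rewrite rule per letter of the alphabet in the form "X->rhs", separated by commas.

  step 0 ⇒ step 1: CBC ⇒ AA·C·AA
    B ↦ C
    C ↦ AA
    A ↦ BB  (constrained at step 1)

A->BB, B->C, C->AA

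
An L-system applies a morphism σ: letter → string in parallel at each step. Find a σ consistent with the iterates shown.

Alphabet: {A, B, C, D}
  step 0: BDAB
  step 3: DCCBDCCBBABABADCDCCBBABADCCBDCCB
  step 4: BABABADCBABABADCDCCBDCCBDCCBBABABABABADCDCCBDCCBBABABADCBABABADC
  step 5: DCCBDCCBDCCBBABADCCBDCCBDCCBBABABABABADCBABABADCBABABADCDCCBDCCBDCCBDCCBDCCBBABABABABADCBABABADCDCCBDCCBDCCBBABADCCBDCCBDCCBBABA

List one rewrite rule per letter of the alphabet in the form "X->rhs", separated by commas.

  step 4 ⇒ step 5: BABABADCBABABADCDCCBDCCBDCCBBABABABABADCDCCBDCCBBABABADCBABABADC ⇒ DC·CB·DC·CB·DC·CB·BA·BA·DC·CB·DC·CB·DC·CB·BA·BA·BA·BA·BA·DC·BA·BA·BA·DC·BA·BA·BA·DC·DC·CB·DC·CB·DC·CB·DC·CB·DC·CB·BA·BA·BA·BA·BA·DC·BA·BA·BA·DC·DC·CB·DC·CB·DC·CB·BA·BA·DC·CB·DC·CB·DC·CB·BA·BA
    A ↦ CB
    B ↦ DC
    C ↦ BA
    D ↦ BA

A->CB, B->DC, C->BA, D->BA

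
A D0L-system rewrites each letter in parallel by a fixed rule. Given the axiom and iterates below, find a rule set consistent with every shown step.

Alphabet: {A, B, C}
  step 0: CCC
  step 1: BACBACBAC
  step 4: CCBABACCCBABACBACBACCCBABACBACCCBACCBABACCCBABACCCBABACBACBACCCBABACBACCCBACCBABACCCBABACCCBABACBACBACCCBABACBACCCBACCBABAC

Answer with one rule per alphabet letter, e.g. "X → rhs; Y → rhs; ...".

  step 0 ⇒ step 1: CCC ⇒ BAC·BAC·BAC
    C ↦ BAC
    A ↦ BA  (constrained at step 1)
    B ↦ CC  (constrained at step 1)

A->BA, B->CC, C->BAC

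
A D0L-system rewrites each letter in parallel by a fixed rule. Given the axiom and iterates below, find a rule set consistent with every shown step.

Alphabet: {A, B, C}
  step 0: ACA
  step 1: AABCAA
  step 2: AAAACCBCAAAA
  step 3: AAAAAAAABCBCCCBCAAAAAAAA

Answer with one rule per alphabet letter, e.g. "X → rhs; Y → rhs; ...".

A->AA, B->CC, C->BC

  step 2 ⇒ step 3: AAAACCBCAAAA ⇒ AA·AA·AA·AA·BC·BC·CC·BC·AA·AA·AA·AA
    A ↦ AA
    B ↦ CC
    C ↦ BC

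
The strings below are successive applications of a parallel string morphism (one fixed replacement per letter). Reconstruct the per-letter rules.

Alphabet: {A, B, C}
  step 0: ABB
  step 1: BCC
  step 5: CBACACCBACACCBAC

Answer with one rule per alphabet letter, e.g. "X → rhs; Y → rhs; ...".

A->B, B->C, C->AC

  step 0 ⇒ step 1: ABB ⇒ B·C·C
    A ↦ B
    B ↦ C
    C ↦ AC  (constrained at step 1)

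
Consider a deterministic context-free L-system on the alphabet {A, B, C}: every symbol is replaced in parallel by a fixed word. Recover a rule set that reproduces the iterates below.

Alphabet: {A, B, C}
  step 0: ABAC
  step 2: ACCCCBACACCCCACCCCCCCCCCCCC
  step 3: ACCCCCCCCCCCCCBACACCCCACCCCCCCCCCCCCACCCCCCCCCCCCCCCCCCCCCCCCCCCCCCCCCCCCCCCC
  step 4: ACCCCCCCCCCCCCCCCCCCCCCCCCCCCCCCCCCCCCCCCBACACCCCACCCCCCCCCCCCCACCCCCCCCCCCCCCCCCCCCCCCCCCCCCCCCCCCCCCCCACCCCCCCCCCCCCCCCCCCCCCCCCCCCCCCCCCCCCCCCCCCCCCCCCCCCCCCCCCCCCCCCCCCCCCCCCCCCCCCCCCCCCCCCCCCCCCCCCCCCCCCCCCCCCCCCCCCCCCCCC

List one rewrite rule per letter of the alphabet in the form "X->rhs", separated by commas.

A->AC, B->BAC, C->CCC

  step 3 ⇒ step 4: ACCCCCCCCCCCCCBACACCCCACCCCCCCCCCCCCACCCCCCCCCCCCCCCCCCCCCCCCCCCCCCCCCCCCCCCC ⇒ AC·CCC·CCC·CCC·CCC·CCC·CCC·CCC·CCC·CCC·CCC·CCC·CCC·CCC·BAC·AC·CCC·AC·CCC·CCC·CCC·CCC·AC·CCC·CCC·CCC·CCC·CCC·CCC·CCC·CCC·CCC·CCC·CCC·CCC·CCC·AC·CCC·CCC·CCC·CCC·CCC·CCC·CCC·CCC·CCC·CCC·CCC·CCC·CCC·CCC·CCC·CCC·CCC·CCC·CCC·CCC·CCC·CCC·CCC·CCC·CCC·CCC·CCC·CCC·CCC·CCC·CCC·CCC·CCC·CCC·CCC·CCC·CCC·CCC·CCC·CCC
    A ↦ AC
    B ↦ BAC
    C ↦ CCC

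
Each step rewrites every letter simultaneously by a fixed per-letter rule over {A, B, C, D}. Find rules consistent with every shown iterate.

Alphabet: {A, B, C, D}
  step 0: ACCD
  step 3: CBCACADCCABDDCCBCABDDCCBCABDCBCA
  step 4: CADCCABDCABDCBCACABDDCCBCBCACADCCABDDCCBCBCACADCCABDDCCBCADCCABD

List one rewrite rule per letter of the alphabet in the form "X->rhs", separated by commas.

  step 3 ⇒ step 4: CBCACADCCABDDCCBCABDDCCBCABDCBCA ⇒ CA·DC·CA·BD·CA·BD·CB·CA·CA·BD·DC·CB·CB·CA·CA·DC·CA·BD·DC·CB·CB·CA·CA·DC·CA·BD·DC·CB·CA·DC·CA·BD
    A ↦ BD
    B ↦ DC
    C ↦ CA
    D ↦ CB

A->BD, B->DC, C->CA, D->CB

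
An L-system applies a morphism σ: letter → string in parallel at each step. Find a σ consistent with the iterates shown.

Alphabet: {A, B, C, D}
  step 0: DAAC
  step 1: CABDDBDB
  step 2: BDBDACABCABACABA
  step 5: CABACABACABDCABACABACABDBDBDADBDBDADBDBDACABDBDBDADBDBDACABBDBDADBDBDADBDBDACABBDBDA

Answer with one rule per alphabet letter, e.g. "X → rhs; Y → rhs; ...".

  step 1 ⇒ step 2: CABDDBDB ⇒ BDB·D·A·CAB·CAB·A·CAB·A
    A ↦ D
    B ↦ A
    C ↦ BDB
    D ↦ CAB

A->D, B->A, C->BDB, D->CAB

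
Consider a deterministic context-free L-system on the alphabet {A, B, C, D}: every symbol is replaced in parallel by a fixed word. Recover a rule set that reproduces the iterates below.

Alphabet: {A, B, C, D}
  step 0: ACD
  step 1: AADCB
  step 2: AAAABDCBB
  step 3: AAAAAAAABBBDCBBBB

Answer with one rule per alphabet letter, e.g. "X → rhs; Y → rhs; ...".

  step 2 ⇒ step 3: AAAABDCBB ⇒ AA·AA·AA·AA·BB·B·DC·BB·BB
    A ↦ AA
    B ↦ BB
    C ↦ DC
    D ↦ B

A->AA, B->BB, C->DC, D->B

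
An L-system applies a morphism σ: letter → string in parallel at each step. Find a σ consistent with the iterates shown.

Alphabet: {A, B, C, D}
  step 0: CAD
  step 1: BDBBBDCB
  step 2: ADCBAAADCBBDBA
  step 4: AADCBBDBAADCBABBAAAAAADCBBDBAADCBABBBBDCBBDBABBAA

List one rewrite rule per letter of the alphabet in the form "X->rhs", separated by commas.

  step 1 ⇒ step 2: BDBBBDCB ⇒ A·DCB·A·A·A·DCB·BDB·A
    B ↦ A
    C ↦ BDB
    D ↦ DCB
  step 0 ⇒ step 1: CAD ⇒ BDB·BB·DCB
    A ↦ BB

A->BB, B->A, C->BDB, D->DCB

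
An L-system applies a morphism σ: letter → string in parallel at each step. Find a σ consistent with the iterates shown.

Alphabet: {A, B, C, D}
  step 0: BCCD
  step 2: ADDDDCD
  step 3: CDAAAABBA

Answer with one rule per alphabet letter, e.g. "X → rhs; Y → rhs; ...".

  step 2 ⇒ step 3: ADDDDCD ⇒ CD·A·A·A·A·BB·A
    A ↦ CD
    C ↦ BB
    D ↦ A
    B ↦ D  (constrained at step 0)

A->CD, B->D, C->BB, D->A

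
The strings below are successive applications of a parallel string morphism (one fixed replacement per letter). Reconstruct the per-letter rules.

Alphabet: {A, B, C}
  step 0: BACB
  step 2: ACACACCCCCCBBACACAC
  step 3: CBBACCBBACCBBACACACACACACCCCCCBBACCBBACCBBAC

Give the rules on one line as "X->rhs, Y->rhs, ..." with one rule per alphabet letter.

  step 2 ⇒ step 3: ACACACCCCCCBBACACAC ⇒ CBB·AC·CBB·AC·CBB·AC·AC·AC·AC·AC·AC·CC·CC·CBB·AC·CBB·AC·CBB·AC
    A ↦ CBB
    B ↦ CC
    C ↦ AC

A->CBB, B->CC, C->AC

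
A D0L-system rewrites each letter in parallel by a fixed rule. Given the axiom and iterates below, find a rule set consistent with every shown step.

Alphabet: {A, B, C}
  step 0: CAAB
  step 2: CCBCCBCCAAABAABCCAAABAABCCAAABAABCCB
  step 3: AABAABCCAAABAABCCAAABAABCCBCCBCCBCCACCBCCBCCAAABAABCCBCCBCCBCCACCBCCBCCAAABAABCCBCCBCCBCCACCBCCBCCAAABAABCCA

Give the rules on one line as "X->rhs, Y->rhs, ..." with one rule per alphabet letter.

  step 2 ⇒ step 3: CCBCCBCCAAABAABCCAAABAABCCAAABAABCCB ⇒ AAB·AAB·CCA·AAB·AAB·CCA·AAB·AAB·CCB·CCB·CCB·CCA·CCB·CCB·CCA·AAB·AAB·CCB·CCB·CCB·CCA·CCB·CCB·CCA·AAB·AAB·CCB·CCB·CCB·CCA·CCB·CCB·CCA·AAB·AAB·CCA
    A ↦ CCB
    B ↦ CCA
    C ↦ AAB

A->CCB, B->CCA, C->AAB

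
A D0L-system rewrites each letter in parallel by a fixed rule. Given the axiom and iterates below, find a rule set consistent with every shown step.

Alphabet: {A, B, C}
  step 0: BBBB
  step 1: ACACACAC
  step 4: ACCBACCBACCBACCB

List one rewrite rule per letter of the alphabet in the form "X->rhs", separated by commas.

  step 0 ⇒ step 1: BBBB ⇒ AC·AC·AC·AC
    B ↦ AC
    A ↦ C  (constrained at step 1)
    C ↦ B  (constrained at step 1)

A->C, B->AC, C->B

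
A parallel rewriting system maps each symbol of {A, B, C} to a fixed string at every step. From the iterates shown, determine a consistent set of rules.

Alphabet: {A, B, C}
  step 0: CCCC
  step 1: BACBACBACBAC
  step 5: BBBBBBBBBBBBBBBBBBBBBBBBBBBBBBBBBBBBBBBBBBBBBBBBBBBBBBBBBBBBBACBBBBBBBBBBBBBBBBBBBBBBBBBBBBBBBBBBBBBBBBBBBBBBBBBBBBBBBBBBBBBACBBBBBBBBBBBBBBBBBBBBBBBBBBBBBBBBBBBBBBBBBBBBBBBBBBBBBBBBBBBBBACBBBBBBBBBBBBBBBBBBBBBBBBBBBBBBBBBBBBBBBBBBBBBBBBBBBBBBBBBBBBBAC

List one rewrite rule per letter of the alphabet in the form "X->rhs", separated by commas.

  step 0 ⇒ step 1: CCCC ⇒ BAC·BAC·BAC·BAC
    C ↦ BAC
    A ↦ BB  (constrained at step 1)
    B ↦ BB  (constrained at step 1)

A->BB, B->BB, C->BAC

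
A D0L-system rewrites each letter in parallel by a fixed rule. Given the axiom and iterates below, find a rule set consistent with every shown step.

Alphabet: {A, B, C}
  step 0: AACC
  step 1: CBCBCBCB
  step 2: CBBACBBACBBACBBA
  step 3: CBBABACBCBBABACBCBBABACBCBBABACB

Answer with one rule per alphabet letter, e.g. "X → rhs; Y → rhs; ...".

  step 2 ⇒ step 3: CBBACBBACBBACBBA ⇒ CB·BA·BA·CB·CB·BA·BA·CB·CB·BA·BA·CB·CB·BA·BA·CB
    A ↦ CB
    B ↦ BA
    C ↦ CB

A->CB, B->BA, C->CB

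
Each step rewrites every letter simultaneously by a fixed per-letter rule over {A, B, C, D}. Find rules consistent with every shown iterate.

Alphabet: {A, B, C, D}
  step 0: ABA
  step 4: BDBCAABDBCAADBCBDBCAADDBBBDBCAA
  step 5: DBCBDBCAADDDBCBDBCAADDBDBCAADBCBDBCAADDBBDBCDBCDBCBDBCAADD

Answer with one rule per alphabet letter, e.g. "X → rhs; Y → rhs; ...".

A->D, B->DBC, C->AA, D->B

  step 4 ⇒ step 5: BDBCAABDBCAADBCBDBCAADDBBBDBCAA ⇒ DBC·B·DBC·AA·D·D·DBC·B·DBC·AA·D·D·B·DBC·AA·DBC·B·DBC·AA·D·D·B·B·DBC·DBC·DBC·B·DBC·AA·D·D
    A ↦ D
    B ↦ DBC
    C ↦ AA
    D ↦ B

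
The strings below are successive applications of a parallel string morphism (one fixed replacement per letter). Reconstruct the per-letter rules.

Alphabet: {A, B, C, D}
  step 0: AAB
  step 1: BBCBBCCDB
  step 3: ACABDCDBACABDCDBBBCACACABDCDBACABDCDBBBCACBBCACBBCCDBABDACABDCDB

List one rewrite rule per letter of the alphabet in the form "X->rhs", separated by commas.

  step 0 ⇒ step 1: AAB ⇒ BBC·BBC·CDB
    A ↦ BBC
    B ↦ CDB
    C ↦ AC  (constrained at step 1)
    D ↦ ABD  (constrained at step 1)

A->BBC, B->CDB, C->AC, D->ABD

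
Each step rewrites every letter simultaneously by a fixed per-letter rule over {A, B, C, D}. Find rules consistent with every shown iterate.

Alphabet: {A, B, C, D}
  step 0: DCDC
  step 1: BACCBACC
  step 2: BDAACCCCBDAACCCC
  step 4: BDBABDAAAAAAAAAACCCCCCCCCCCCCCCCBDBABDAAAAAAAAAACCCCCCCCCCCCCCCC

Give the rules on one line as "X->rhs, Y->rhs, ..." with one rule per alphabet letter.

  step 1 ⇒ step 2: BACCBACC ⇒ BD·AA·CC·CC·BD·AA·CC·CC
    A ↦ AA
    B ↦ BD
    C ↦ CC
  step 0 ⇒ step 1: DCDC ⇒ BA·CC·BA·CC
    D ↦ BA

A->AA, B->BD, C->CC, D->BA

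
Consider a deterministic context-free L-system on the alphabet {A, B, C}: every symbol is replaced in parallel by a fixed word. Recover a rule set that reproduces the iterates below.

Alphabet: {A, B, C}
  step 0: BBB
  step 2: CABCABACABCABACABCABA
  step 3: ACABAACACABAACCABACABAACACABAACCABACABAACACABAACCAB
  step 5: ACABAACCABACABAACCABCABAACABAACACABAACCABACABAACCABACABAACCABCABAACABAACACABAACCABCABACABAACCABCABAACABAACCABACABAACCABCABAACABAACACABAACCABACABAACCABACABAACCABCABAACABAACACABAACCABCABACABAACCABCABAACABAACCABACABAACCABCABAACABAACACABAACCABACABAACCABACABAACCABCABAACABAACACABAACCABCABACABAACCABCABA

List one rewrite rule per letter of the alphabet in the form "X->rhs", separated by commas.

  step 2 ⇒ step 3: CABCABACABCABACABCABA ⇒ A·CAB·AAC·A·CAB·AAC·CAB·A·CAB·AAC·A·CAB·AAC·CAB·A·CAB·AAC·A·CAB·AAC·CAB
    A ↦ CAB
    B ↦ AAC
    C ↦ A

A->CAB, B->AAC, C->A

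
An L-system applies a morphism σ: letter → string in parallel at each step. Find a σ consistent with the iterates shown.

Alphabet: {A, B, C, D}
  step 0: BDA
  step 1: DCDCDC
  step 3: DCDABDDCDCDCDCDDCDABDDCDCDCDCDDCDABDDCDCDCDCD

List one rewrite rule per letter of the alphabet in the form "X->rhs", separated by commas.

  step 0 ⇒ step 1: BDA ⇒ DC·DCD·C
    A ↦ C
    B ↦ DC
    D ↦ DCD
    C ↦ ABD  (constrained at step 1)

A->C, B->DC, C->ABD, D->DCD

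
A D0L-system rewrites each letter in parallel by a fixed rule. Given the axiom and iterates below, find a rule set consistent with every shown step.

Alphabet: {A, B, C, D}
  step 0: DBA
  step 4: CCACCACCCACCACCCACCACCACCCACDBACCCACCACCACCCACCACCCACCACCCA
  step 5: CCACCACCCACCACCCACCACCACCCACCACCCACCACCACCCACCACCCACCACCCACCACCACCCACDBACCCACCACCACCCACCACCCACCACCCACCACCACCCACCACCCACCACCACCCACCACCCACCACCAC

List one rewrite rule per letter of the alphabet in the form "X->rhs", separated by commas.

  step 4 ⇒ step 5: CCACCACCCACCACCCACCACCACCCACDBACCCACCACCACCCACCACCCACCACCCA ⇒ CCA·CCA·C·CCA·CCA·C·CCA·CCA·CCA·C·CCA·CCA·C·CCA·CCA·CCA·C·CCA·CCA·C·CCA·CCA·C·CCA·CCA·CCA·C·CCA·CDB·A·C·CCA·CCA·CCA·C·CCA·CCA·C·CCA·CCA·C·CCA·CCA·CCA·C·CCA·CCA·C·CCA·CCA·CCA·C·CCA·CCA·C·CCA·CCA·CCA·C
    A ↦ C
    B ↦ A
    C ↦ CCA
    D ↦ CDB

A->C, B->A, C->CCA, D->CDB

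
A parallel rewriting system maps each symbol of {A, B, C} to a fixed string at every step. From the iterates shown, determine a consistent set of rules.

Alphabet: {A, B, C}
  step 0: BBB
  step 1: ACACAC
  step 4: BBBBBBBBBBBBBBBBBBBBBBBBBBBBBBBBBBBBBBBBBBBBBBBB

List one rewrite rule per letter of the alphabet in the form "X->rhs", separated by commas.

  step 0 ⇒ step 1: BBB ⇒ AC·AC·AC
    B ↦ AC
    A ↦ BBB  (constrained at step 1)
    C ↦ B  (constrained at step 1)

A->BBB, B->AC, C->B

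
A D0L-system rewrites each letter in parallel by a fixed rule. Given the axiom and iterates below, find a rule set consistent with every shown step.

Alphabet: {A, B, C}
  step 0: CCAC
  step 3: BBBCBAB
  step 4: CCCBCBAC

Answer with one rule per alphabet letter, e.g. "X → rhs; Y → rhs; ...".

  step 3 ⇒ step 4: BBBCBAB ⇒ C·C·C·B·C·BA·C
    A ↦ BA
    B ↦ C
    C ↦ B

A->BA, B->C, C->B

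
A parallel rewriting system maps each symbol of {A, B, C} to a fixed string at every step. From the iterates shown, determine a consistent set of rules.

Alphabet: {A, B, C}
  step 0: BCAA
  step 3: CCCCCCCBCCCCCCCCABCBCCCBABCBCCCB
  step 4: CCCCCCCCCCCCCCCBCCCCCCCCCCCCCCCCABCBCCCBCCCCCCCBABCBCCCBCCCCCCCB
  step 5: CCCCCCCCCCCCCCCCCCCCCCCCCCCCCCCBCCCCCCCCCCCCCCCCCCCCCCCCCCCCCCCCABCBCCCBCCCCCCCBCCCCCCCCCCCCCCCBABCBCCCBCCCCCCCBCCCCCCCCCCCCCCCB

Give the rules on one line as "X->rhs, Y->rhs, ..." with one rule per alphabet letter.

  step 4 ⇒ step 5: CCCCCCCCCCCCCCCBCCCCCCCCCCCCCCCCABCBCCCBCCCCCCCBABCBCCCBCCCCCCCB ⇒ CC·CC·CC·CC·CC·CC·CC·CC·CC·CC·CC·CC·CC·CC·CC·CB·CC·CC·CC·CC·CC·CC·CC·CC·CC·CC·CC·CC·CC·CC·CC·CC·AB·CB·CC·CB·CC·CC·CC·CB·CC·CC·CC·CC·CC·CC·CC·CB·AB·CB·CC·CB·CC·CC·CC·CB·CC·CC·CC·CC·CC·CC·CC·CB
    A ↦ AB
    B ↦ CB
    C ↦ CC

A->AB, B->CB, C->CC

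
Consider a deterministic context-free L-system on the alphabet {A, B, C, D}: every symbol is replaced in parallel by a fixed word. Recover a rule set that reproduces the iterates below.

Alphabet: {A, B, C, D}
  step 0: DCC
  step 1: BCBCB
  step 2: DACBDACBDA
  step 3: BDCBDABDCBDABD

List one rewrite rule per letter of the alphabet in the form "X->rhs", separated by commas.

  step 2 ⇒ step 3: DACBDACBDA ⇒ B·D·CB·DA·B·D·CB·DA·B·D
    A ↦ D
    B ↦ DA
    C ↦ CB
    D ↦ B

A->D, B->DA, C->CB, D->B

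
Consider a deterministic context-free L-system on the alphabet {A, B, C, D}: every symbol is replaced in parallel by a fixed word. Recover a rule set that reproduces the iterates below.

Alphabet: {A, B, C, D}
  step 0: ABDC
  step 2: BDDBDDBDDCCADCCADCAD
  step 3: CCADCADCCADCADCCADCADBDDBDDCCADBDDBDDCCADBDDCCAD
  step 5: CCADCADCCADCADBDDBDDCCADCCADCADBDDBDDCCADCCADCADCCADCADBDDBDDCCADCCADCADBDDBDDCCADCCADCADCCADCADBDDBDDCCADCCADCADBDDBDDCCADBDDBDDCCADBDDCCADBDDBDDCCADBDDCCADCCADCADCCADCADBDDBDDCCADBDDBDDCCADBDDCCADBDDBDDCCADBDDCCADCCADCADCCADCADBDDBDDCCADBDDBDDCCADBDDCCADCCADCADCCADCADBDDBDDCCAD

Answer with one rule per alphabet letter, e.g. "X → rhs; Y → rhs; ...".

A->C, B->C, C->BDD, D->CAD

  step 2 ⇒ step 3: BDDBDDBDDCCADCCADCAD ⇒ C·CAD·CAD·C·CAD·CAD·C·CAD·CAD·BDD·BDD·C·CAD·BDD·BDD·C·CAD·BDD·C·CAD
    A ↦ C
    B ↦ C
    C ↦ BDD
    D ↦ CAD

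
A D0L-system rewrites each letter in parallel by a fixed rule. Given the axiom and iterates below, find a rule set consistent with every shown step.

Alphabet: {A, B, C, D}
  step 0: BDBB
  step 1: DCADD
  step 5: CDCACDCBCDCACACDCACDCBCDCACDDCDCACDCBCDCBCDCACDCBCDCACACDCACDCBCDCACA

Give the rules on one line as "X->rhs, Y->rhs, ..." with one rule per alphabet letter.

A->CB, B->D, C->CD, D->CA

  step 0 ⇒ step 1: BDBB ⇒ D·CA·D·D
    B ↦ D
    D ↦ CA
    A ↦ CB  (constrained at step 1)
    C ↦ CD  (constrained at step 1)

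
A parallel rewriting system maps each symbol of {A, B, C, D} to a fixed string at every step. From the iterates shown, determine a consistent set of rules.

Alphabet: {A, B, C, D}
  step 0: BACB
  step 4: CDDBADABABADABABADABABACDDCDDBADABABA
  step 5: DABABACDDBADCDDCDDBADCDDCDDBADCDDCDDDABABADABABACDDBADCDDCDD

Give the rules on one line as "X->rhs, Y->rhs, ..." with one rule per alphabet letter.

  step 4 ⇒ step 5: CDDBADABABADABABADABABACDDCDDBADABABA ⇒ DA·BA·BA·CD·D·BA·D·CD·D·CD·D·BA·D·CD·D·CD·D·BA·D·CD·D·CD·D·DA·BA·BA·DA·BA·BA·CD·D·BA·D·CD·D·CD·D
    A ↦ D
    B ↦ CD
    C ↦ DA
    D ↦ BA

A->D, B->CD, C->DA, D->BA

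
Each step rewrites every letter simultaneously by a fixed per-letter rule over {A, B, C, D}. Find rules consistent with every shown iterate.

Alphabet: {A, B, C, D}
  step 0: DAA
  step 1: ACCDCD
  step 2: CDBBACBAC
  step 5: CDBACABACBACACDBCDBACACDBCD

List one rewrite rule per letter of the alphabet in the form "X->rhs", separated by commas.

A->CD, B->A, C->B, D->AC

  step 1 ⇒ step 2: ACCDCD ⇒ CD·B·B·AC·B·AC
    A ↦ CD
    C ↦ B
    D ↦ AC
    B ↦ A  (constrained at step 2)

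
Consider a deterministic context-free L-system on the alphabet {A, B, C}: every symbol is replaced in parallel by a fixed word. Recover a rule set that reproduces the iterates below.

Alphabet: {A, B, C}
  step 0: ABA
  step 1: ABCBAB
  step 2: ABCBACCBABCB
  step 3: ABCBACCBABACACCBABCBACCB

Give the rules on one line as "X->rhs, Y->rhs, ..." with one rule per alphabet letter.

  step 2 ⇒ step 3: ABCBACCBABCB ⇒ AB·CB·AC·CB·AB·AC·AC·CB·AB·CB·AC·CB
    A ↦ AB
    B ↦ CB
    C ↦ AC

A->AB, B->CB, C->AC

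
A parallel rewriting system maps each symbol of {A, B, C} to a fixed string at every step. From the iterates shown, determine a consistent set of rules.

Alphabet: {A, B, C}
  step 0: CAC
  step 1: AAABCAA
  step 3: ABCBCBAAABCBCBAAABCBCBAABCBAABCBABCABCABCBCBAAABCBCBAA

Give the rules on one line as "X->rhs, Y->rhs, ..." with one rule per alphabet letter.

A->ABC, B->BCB, C->AA

  step 0 ⇒ step 1: CAC ⇒ AA·ABC·AA
    A ↦ ABC
    C ↦ AA
    B ↦ BCB  (constrained at step 1)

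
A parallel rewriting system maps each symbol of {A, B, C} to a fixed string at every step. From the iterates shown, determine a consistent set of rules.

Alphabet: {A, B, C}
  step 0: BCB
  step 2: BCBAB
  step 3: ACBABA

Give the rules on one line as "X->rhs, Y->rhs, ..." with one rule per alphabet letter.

  step 2 ⇒ step 3: BCBAB ⇒ A·CB·A·B·A
    A ↦ B
    B ↦ A
    C ↦ CB

A->B, B->A, C->CB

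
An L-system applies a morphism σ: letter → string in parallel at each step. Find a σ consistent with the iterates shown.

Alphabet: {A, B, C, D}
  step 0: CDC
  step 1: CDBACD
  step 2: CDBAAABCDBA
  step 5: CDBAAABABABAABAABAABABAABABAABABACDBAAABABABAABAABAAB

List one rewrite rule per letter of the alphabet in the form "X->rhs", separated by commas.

  step 1 ⇒ step 2: CDBACD ⇒ CD·BA·A·AB·CD·BA
    A ↦ AB
    B ↦ A
    C ↦ CD
    D ↦ BA

A->AB, B->A, C->CD, D->BA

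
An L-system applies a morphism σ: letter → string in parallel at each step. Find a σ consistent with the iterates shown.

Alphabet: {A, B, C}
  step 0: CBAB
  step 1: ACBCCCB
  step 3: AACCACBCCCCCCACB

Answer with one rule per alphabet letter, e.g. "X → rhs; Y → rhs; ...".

A->CC, B->CB, C->A

  step 0 ⇒ step 1: CBAB ⇒ A·CB·CC·CB
    A ↦ CC
    B ↦ CB
    C ↦ A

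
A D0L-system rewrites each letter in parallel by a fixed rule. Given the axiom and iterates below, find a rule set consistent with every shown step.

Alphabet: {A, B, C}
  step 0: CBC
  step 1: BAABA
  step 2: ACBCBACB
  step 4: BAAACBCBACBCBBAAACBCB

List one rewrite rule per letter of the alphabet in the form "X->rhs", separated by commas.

  step 1 ⇒ step 2: BAABA ⇒ A·CB·CB·A·CB
    A ↦ CB
    B ↦ A
  step 0 ⇒ step 1: CBC ⇒ BA·A·BA
    C ↦ BA

A->CB, B->A, C->BA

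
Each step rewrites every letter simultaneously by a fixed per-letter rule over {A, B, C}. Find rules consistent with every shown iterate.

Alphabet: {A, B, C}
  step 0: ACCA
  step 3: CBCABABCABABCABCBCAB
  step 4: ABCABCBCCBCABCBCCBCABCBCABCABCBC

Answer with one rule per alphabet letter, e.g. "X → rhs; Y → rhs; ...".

A->CB, B->C, C->AB

  step 3 ⇒ step 4: CBCABABCABABCABCBCAB ⇒ AB·C·AB·CB·C·CB·C·AB·CB·C·CB·C·AB·CB·C·AB·C·AB·CB·C
    A ↦ CB
    B ↦ C
    C ↦ AB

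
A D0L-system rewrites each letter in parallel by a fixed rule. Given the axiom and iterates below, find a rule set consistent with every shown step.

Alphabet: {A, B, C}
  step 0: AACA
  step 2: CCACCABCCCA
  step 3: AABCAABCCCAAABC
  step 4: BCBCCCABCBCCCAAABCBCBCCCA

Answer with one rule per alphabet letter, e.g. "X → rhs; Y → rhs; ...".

A->BC, B->CC, C->A

  step 3 ⇒ step 4: AABCAABCCCAAABC ⇒ BC·BC·CC·A·BC·BC·CC·A·A·A·BC·BC·BC·CC·A
    A ↦ BC
    B ↦ CC
    C ↦ A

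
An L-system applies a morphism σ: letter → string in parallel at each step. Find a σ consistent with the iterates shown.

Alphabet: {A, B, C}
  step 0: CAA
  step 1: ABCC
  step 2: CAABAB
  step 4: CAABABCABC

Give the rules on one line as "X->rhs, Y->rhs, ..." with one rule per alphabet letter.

  step 1 ⇒ step 2: ABCC ⇒ C·A·AB·AB
    A ↦ C
    B ↦ A
    C ↦ AB

A->C, B->A, C->AB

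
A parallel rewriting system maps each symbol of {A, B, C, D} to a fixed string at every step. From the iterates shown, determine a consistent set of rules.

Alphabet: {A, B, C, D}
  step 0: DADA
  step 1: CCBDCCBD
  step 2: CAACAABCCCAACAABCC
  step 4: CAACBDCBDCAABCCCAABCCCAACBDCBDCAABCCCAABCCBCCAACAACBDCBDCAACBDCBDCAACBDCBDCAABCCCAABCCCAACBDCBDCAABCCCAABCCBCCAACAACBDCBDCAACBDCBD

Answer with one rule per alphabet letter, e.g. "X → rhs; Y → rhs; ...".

A->CBD, B->BC, C->CAA, D->C

  step 1 ⇒ step 2: CCBDCCBD ⇒ CAA·CAA·BC·C·CAA·CAA·BC·C
    B ↦ BC
    C ↦ CAA
    D ↦ C
  step 0 ⇒ step 1: DADA ⇒ C·CBD·C·CBD
    A ↦ CBD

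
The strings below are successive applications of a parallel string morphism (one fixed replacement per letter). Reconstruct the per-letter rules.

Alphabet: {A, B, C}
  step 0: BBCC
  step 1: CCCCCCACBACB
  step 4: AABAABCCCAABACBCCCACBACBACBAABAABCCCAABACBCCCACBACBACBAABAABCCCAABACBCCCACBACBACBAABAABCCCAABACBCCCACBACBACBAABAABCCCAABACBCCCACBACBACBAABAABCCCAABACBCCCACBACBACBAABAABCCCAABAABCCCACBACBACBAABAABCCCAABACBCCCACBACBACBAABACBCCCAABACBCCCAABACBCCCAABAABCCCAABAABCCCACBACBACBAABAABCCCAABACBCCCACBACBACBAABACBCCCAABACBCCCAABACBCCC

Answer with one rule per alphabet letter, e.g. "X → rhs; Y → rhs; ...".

A->AAB, B->CCC, C->ACB

  step 0 ⇒ step 1: BBCC ⇒ CCC·CCC·ACB·ACB
    B ↦ CCC
    C ↦ ACB
    A ↦ AAB  (constrained at step 1)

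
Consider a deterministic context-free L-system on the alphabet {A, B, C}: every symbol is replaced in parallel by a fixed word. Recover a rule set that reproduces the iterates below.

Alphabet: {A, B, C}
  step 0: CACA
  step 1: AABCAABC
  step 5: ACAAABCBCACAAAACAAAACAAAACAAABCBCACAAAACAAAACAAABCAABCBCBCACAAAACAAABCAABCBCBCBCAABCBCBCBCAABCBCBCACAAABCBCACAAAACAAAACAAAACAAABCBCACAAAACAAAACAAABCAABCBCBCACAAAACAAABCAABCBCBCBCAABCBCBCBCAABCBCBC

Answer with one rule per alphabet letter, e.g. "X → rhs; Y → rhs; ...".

A->BC, B->ACA, C->AA

  step 0 ⇒ step 1: CACA ⇒ AA·BC·AA·BC
    A ↦ BC
    C ↦ AA
    B ↦ ACA  (constrained at step 1)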